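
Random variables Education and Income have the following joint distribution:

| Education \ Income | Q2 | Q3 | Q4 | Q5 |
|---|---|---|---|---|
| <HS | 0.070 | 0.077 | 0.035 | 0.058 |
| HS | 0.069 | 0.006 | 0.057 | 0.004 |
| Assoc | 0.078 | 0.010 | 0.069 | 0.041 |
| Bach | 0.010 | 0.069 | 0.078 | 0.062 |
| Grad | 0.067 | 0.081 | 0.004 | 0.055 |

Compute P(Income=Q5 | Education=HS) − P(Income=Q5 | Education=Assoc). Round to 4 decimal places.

-0.1777

P(Education=HS) = 0.069 + 0.006 + 0.057 + 0.004 = 0.136; P(Income=Q5 | Education=HS) = 0.004/0.136 = 0.02941.
P(Education=Assoc) = 0.078 + 0.010 + 0.069 + 0.041 = 0.198; P(Income=Q5 | Education=Assoc) = 0.041/0.198 = 0.20707.
Difference = -0.1777.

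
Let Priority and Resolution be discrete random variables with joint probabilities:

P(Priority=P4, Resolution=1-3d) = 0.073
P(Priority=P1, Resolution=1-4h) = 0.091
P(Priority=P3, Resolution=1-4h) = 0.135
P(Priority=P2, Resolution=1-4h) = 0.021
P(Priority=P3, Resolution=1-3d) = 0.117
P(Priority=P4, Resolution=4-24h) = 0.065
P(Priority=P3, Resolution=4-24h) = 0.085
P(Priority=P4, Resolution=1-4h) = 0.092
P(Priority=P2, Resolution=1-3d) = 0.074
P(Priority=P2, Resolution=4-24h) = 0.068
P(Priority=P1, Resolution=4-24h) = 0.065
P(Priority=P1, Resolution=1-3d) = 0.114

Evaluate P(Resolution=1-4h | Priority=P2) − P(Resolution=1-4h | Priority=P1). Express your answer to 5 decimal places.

-0.20820

P(Priority=P2) = 0.021 + 0.068 + 0.074 = 0.163; P(Resolution=1-4h | Priority=P2) = 0.021/0.163 = 0.128834.
P(Priority=P1) = 0.091 + 0.065 + 0.114 = 0.270; P(Resolution=1-4h | Priority=P1) = 0.091/0.270 = 0.337037.
Difference = -0.20820.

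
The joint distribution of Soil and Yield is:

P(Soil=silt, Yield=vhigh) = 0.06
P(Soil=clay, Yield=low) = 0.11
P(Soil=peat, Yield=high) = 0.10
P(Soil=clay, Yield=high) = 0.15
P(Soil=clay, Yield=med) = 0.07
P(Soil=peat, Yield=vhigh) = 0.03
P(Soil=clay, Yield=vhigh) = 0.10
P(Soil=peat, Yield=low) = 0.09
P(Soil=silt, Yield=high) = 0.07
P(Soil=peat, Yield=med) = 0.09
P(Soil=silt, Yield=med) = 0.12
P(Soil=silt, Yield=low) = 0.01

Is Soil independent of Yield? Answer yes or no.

P(Soil=clay) = 0.43 and P(Yield=med) = 0.28, so their product is 0.1204, but P(Soil=clay, Yield=med) = 0.07. Since these differ, Soil and Yield are not independent.

no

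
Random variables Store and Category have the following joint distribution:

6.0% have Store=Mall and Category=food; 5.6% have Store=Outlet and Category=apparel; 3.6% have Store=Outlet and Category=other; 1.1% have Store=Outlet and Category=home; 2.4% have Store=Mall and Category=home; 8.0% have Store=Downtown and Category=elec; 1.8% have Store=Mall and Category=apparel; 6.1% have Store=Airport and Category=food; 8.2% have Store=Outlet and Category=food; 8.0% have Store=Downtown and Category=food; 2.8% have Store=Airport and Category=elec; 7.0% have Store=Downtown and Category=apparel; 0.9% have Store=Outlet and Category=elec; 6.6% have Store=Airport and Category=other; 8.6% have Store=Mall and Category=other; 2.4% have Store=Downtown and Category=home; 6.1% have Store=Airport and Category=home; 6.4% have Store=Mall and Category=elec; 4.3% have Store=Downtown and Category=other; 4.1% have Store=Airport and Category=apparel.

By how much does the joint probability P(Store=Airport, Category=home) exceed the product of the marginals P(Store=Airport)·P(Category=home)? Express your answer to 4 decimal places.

0.0302

P(Store=Airport) = 0.061 + 0.041 + 0.028 + 0.061 + 0.066 = 0.257.
P(Category=home) = 0.024 + 0.024 + 0.061 + 0.011 = 0.120.
P(Store=Airport, Category=home) − P(Store=Airport)P(Category=home) = 0.061 − 0.257×0.120 = 0.0302.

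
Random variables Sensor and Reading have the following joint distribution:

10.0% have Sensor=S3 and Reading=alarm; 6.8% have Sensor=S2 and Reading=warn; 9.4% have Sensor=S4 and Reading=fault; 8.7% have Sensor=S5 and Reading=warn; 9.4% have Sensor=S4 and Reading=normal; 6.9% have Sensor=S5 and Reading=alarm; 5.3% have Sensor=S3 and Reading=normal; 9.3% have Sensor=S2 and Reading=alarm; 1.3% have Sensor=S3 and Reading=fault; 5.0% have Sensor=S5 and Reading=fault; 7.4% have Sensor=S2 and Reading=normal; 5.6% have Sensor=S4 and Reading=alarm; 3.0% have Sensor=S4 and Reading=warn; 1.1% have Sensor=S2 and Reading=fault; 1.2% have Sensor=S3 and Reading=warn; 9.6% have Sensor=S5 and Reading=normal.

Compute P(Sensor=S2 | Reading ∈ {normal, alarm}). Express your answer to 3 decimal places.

0.263

P(Reading=normal) = 0.074 + 0.053 + 0.094 + 0.096 = 0.317.
P(Reading=alarm) = 0.093 + 0.100 + 0.056 + 0.069 = 0.318.
P(Reading ∈ {normal, alarm}) = 0.317 + 0.318 = 0.635; P(Sensor=S2, Reading ∈ {normal, alarm}) = 0.074 + 0.093 = 0.167.
P(Sensor=S2 | Reading ∈ {normal, alarm}) = 0.167/0.635 = 0.263.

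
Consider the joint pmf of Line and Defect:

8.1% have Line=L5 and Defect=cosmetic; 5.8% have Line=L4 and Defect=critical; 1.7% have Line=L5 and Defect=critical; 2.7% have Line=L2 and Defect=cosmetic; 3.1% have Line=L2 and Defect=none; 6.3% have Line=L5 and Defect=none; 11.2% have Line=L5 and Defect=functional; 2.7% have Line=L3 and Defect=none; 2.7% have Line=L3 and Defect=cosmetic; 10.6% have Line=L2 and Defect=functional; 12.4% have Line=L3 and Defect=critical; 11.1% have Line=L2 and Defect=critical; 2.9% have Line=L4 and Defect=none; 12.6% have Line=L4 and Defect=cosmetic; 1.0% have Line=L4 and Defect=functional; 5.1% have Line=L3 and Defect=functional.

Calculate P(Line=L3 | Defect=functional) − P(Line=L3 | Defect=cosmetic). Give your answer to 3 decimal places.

0.079

P(Defect=functional) = 0.106 + 0.051 + 0.010 + 0.112 = 0.279; P(Line=L3 | Defect=functional) = 0.051/0.279 = 0.1828.
P(Defect=cosmetic) = 0.027 + 0.027 + 0.126 + 0.081 = 0.261; P(Line=L3 | Defect=cosmetic) = 0.027/0.261 = 0.1034.
Difference = 0.079.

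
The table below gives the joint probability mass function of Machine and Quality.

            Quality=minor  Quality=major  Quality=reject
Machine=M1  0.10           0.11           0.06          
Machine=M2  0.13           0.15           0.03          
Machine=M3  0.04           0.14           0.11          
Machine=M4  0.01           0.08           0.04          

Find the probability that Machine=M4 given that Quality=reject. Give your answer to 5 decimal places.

P(Quality=reject) = 0.06 + 0.03 + 0.11 + 0.04 = 0.24.
P(Machine=M4 | Quality=reject) = 0.04/0.24 = 0.16667.

0.16667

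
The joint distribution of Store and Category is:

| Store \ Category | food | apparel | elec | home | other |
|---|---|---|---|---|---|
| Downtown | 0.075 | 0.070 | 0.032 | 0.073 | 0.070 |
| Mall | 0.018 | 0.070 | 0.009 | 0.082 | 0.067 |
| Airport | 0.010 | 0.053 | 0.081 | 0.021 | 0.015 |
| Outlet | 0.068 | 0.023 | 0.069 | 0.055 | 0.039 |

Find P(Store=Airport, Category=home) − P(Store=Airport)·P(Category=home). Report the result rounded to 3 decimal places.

-0.021

P(Store=Airport) = 0.010 + 0.053 + 0.081 + 0.021 + 0.015 = 0.180.
P(Category=home) = 0.073 + 0.082 + 0.021 + 0.055 = 0.231.
P(Store=Airport, Category=home) − P(Store=Airport)P(Category=home) = 0.021 − 0.180×0.231 = -0.021.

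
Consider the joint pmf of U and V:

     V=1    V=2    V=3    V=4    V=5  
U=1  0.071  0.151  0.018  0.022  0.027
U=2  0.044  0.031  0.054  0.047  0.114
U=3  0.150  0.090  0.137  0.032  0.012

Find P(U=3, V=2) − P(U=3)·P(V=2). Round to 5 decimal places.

-0.02451

P(U=3) = 0.150 + 0.090 + 0.137 + 0.032 + 0.012 = 0.421.
P(V=2) = 0.151 + 0.031 + 0.090 = 0.272.
P(U=3, V=2) − P(U=3)P(V=2) = 0.090 − 0.421×0.272 = -0.02451.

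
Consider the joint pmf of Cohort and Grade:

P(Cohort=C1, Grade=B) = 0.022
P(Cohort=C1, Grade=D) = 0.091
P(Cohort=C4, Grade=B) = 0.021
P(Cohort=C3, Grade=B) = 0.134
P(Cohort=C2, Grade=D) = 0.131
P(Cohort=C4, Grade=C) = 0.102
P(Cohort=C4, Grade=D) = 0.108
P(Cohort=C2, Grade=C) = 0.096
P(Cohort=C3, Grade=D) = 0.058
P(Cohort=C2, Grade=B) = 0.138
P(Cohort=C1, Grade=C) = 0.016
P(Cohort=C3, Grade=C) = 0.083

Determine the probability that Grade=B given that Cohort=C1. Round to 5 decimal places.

P(Cohort=C1) = 0.022 + 0.016 + 0.091 = 0.129.
P(Grade=B | Cohort=C1) = 0.022/0.129 = 0.17054.

0.17054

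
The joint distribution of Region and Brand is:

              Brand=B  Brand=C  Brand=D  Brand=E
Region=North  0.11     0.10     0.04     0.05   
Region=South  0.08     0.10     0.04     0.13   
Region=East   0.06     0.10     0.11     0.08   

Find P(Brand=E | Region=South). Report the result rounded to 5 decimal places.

P(Region=South) = 0.08 + 0.10 + 0.04 + 0.13 = 0.35.
P(Brand=E | Region=South) = 0.13/0.35 = 0.37143.

0.37143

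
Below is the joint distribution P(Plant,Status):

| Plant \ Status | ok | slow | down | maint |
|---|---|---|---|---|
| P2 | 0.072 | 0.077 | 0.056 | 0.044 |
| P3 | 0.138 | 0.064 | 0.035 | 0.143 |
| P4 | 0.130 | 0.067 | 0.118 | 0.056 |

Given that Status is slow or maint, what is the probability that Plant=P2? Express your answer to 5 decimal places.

0.26829

P(Status=slow) = 0.077 + 0.064 + 0.067 = 0.208.
P(Status=maint) = 0.044 + 0.143 + 0.056 = 0.243.
P(Status ∈ {slow, maint}) = 0.208 + 0.243 = 0.451; P(Plant=P2, Status ∈ {slow, maint}) = 0.077 + 0.044 = 0.121.
P(Plant=P2 | Status ∈ {slow, maint}) = 0.121/0.451 = 0.26829.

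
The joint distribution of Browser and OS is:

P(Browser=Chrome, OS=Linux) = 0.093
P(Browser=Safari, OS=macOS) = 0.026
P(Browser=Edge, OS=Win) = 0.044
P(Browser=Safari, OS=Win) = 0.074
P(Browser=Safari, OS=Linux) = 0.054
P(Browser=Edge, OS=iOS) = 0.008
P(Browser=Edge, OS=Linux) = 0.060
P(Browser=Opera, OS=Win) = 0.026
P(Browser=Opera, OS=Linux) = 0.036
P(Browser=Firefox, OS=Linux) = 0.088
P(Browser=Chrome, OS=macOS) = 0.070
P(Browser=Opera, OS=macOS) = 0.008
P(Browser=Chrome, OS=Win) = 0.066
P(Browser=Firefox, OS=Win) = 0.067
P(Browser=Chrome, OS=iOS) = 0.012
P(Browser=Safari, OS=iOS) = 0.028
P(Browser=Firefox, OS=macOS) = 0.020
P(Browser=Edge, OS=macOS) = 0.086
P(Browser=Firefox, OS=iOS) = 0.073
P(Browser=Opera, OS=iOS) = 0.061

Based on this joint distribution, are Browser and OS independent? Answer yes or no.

P(Browser=Edge) = 0.198 and P(OS=macOS) = 0.210, so their product is 0.04158, but P(Browser=Edge, OS=macOS) = 0.086. Since these differ, Browser and OS are not independent.

no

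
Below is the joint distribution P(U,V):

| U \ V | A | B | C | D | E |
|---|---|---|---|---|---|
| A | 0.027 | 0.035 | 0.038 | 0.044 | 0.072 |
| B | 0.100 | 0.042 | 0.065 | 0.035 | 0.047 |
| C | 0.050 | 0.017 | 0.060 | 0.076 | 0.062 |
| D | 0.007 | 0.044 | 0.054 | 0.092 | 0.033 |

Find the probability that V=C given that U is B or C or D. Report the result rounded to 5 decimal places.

P(U=B) = 0.100 + 0.042 + 0.065 + 0.035 + 0.047 = 0.289.
P(U=C) = 0.050 + 0.017 + 0.060 + 0.076 + 0.062 = 0.265.
P(U=D) = 0.007 + 0.044 + 0.054 + 0.092 + 0.033 = 0.230.
P(U ∈ {B, C, D}) = 0.289 + 0.265 + 0.230 = 0.784; P(V=C, U ∈ {B, C, D}) = 0.065 + 0.060 + 0.054 = 0.179.
P(V=C | U ∈ {B, C, D}) = 0.179/0.784 = 0.22832.

0.22832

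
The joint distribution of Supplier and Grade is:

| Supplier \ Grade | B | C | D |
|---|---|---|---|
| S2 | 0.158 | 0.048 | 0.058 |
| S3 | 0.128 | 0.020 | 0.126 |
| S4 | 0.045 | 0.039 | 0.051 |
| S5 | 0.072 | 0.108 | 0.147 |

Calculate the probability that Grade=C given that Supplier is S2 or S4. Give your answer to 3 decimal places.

P(Supplier=S2) = 0.158 + 0.048 + 0.058 = 0.264.
P(Supplier=S4) = 0.045 + 0.039 + 0.051 = 0.135.
P(Supplier ∈ {S2, S4}) = 0.264 + 0.135 = 0.399; P(Grade=C, Supplier ∈ {S2, S4}) = 0.048 + 0.039 = 0.087.
P(Grade=C | Supplier ∈ {S2, S4}) = 0.087/0.399 = 0.218.

0.218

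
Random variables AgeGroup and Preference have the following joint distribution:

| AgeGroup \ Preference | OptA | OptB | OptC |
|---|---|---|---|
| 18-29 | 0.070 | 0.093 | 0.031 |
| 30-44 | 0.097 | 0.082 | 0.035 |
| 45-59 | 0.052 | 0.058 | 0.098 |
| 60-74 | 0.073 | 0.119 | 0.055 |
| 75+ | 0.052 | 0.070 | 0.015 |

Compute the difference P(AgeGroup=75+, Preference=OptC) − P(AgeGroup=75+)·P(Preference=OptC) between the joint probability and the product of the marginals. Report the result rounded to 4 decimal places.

-0.0171

P(AgeGroup=75+) = 0.052 + 0.070 + 0.015 = 0.137.
P(Preference=OptC) = 0.031 + 0.035 + 0.098 + 0.055 + 0.015 = 0.234.
P(AgeGroup=75+, Preference=OptC) − P(AgeGroup=75+)P(Preference=OptC) = 0.015 − 0.137×0.234 = -0.0171.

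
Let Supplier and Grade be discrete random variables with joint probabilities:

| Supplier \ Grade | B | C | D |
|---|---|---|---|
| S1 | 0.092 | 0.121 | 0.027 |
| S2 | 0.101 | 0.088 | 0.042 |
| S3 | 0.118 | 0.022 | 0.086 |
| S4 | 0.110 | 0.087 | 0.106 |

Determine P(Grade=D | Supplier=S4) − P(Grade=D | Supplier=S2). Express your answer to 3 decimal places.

P(Supplier=S4) = 0.110 + 0.087 + 0.106 = 0.303; P(Grade=D | Supplier=S4) = 0.106/0.303 = 0.3498.
P(Supplier=S2) = 0.101 + 0.088 + 0.042 = 0.231; P(Grade=D | Supplier=S2) = 0.042/0.231 = 0.1818.
Difference = 0.168.

0.168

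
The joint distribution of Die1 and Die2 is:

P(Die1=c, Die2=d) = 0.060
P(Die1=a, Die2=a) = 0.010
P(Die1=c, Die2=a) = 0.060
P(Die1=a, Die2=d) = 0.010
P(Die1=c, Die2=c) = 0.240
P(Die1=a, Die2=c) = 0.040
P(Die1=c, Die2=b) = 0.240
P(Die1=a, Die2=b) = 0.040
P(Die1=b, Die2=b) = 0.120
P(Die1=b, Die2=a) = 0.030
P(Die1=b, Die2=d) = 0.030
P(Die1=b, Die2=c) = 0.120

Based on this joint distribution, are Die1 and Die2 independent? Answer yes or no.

yes

Every cell satisfies P(Die1,Die2) = P(Die1)·P(Die2). For instance P(Die1=a) = 0.100, P(Die2=d) = 0.100, and 0.100×0.100 = 0.010 matches the joint entry. So Die1 and Die2 are independent.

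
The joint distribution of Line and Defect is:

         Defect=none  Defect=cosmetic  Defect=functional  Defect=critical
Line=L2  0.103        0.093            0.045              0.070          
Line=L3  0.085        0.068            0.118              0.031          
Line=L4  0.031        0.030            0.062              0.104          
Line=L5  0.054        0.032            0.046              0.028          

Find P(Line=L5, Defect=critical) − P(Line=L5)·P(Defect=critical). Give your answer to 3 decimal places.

-0.009

P(Line=L5) = 0.054 + 0.032 + 0.046 + 0.028 = 0.160.
P(Defect=critical) = 0.070 + 0.031 + 0.104 + 0.028 = 0.233.
P(Line=L5, Defect=critical) − P(Line=L5)P(Defect=critical) = 0.028 − 0.160×0.233 = -0.009.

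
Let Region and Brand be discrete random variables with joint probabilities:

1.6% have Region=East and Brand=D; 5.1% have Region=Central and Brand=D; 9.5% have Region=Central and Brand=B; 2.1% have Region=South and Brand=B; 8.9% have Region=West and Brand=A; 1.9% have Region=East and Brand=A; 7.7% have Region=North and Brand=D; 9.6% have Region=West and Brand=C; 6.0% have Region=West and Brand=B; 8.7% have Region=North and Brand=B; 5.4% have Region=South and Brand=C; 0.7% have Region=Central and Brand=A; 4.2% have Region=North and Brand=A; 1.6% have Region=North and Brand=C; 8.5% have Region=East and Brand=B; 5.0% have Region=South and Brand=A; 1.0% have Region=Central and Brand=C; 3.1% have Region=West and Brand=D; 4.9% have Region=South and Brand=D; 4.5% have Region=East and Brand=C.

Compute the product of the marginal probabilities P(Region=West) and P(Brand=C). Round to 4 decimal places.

P(Region=West) = 0.089 + 0.060 + 0.096 + 0.031 = 0.276.
P(Brand=C) = 0.016 + 0.054 + 0.045 + 0.096 + 0.010 = 0.221.
Product: 0.276 × 0.221 = 0.0610.

0.0610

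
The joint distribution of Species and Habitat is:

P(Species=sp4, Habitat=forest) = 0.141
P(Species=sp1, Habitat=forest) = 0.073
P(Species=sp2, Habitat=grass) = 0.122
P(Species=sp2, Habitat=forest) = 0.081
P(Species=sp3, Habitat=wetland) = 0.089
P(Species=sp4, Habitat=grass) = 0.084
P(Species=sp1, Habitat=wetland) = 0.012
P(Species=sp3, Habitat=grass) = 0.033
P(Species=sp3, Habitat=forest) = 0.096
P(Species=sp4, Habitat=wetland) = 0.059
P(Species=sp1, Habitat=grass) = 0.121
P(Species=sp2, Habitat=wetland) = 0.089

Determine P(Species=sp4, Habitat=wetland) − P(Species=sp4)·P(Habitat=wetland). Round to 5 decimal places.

-0.01172

P(Species=sp4) = 0.141 + 0.084 + 0.059 = 0.284.
P(Habitat=wetland) = 0.012 + 0.089 + 0.089 + 0.059 = 0.249.
P(Species=sp4, Habitat=wetland) − P(Species=sp4)P(Habitat=wetland) = 0.059 − 0.284×0.249 = -0.01172.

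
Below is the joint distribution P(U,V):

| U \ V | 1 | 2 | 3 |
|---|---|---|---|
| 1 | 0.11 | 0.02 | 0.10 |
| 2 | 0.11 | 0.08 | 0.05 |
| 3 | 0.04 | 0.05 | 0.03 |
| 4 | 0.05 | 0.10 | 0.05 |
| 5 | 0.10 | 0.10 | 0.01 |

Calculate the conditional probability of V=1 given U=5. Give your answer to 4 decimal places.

0.4762

P(U=5) = 0.10 + 0.10 + 0.01 = 0.21.
P(V=1 | U=5) = 0.10/0.21 = 0.4762.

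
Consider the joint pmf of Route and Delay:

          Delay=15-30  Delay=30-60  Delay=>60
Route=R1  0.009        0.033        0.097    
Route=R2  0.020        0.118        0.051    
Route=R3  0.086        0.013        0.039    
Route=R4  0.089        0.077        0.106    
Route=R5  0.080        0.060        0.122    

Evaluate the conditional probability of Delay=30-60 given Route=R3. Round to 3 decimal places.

P(Route=R3) = 0.086 + 0.013 + 0.039 = 0.138.
P(Delay=30-60 | Route=R3) = 0.013/0.138 = 0.094.

0.094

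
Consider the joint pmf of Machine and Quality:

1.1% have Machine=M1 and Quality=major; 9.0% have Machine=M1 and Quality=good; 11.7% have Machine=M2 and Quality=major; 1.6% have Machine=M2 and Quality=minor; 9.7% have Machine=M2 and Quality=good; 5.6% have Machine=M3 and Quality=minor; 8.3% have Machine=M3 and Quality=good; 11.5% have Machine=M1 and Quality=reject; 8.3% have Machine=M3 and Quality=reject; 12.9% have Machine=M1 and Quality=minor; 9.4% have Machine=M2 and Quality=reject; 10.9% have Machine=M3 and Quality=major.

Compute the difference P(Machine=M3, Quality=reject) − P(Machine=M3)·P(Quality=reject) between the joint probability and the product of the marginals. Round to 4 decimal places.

-0.0137

P(Machine=M3) = 0.083 + 0.056 + 0.109 + 0.083 = 0.331.
P(Quality=reject) = 0.115 + 0.094 + 0.083 = 0.292.
P(Machine=M3, Quality=reject) − P(Machine=M3)P(Quality=reject) = 0.083 − 0.331×0.292 = -0.0137.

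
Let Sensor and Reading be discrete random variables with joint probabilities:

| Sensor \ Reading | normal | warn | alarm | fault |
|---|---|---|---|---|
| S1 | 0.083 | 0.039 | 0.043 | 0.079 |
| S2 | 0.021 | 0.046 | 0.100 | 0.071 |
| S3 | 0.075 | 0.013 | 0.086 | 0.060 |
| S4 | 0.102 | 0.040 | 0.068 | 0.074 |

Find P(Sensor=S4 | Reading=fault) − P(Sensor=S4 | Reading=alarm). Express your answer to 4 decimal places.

P(Reading=fault) = 0.079 + 0.071 + 0.060 + 0.074 = 0.284; P(Sensor=S4 | Reading=fault) = 0.074/0.284 = 0.26056.
P(Reading=alarm) = 0.043 + 0.100 + 0.086 + 0.068 = 0.297; P(Sensor=S4 | Reading=alarm) = 0.068/0.297 = 0.22896.
Difference = 0.0316.

0.0316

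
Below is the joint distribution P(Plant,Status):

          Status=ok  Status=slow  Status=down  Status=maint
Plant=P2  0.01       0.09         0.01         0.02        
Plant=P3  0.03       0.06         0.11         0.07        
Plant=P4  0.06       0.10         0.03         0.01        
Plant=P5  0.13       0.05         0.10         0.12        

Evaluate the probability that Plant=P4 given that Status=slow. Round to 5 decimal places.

P(Status=slow) = 0.09 + 0.06 + 0.10 + 0.05 = 0.30.
P(Plant=P4 | Status=slow) = 0.10/0.30 = 0.33333.

0.33333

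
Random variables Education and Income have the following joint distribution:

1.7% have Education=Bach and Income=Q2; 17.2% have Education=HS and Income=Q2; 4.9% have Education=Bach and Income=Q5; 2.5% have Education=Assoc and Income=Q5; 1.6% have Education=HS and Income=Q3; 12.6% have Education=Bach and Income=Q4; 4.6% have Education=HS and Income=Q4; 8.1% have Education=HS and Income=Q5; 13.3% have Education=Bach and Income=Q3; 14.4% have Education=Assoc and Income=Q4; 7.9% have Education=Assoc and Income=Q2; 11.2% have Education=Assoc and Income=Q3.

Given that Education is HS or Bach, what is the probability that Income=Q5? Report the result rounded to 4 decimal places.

0.2031

P(Education=HS) = 0.172 + 0.016 + 0.046 + 0.081 = 0.315.
P(Education=Bach) = 0.017 + 0.133 + 0.126 + 0.049 = 0.325.
P(Education ∈ {HS, Bach}) = 0.315 + 0.325 = 0.640; P(Income=Q5, Education ∈ {HS, Bach}) = 0.081 + 0.049 = 0.130.
P(Income=Q5 | Education ∈ {HS, Bach}) = 0.130/0.640 = 0.2031.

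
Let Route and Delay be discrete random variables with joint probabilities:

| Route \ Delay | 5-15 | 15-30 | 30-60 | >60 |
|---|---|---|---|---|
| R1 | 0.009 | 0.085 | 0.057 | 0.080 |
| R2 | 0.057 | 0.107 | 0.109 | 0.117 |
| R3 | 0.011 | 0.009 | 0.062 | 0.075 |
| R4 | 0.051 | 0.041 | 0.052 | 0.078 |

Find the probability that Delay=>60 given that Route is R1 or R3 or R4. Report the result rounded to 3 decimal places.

P(Route=R1) = 0.009 + 0.085 + 0.057 + 0.080 = 0.231.
P(Route=R3) = 0.011 + 0.009 + 0.062 + 0.075 = 0.157.
P(Route=R4) = 0.051 + 0.041 + 0.052 + 0.078 = 0.222.
P(Route ∈ {R1, R3, R4}) = 0.231 + 0.157 + 0.222 = 0.610; P(Delay=>60, Route ∈ {R1, R3, R4}) = 0.080 + 0.075 + 0.078 = 0.233.
P(Delay=>60 | Route ∈ {R1, R3, R4}) = 0.233/0.610 = 0.382.

0.382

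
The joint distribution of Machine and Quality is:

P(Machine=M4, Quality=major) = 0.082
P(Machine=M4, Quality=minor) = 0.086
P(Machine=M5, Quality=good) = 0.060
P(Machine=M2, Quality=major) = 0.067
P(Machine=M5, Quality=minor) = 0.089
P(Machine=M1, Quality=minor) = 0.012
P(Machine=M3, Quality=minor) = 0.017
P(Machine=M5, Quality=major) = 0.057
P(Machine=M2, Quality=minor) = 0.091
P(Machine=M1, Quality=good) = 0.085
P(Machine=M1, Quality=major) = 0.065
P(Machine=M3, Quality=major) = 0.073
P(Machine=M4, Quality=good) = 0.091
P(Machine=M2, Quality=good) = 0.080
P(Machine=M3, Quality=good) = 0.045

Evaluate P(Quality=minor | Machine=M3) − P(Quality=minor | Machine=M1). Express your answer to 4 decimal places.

0.0519

P(Machine=M3) = 0.045 + 0.017 + 0.073 = 0.135; P(Quality=minor | Machine=M3) = 0.017/0.135 = 0.12593.
P(Machine=M1) = 0.085 + 0.012 + 0.065 = 0.162; P(Quality=minor | Machine=M1) = 0.012/0.162 = 0.07407.
Difference = 0.0519.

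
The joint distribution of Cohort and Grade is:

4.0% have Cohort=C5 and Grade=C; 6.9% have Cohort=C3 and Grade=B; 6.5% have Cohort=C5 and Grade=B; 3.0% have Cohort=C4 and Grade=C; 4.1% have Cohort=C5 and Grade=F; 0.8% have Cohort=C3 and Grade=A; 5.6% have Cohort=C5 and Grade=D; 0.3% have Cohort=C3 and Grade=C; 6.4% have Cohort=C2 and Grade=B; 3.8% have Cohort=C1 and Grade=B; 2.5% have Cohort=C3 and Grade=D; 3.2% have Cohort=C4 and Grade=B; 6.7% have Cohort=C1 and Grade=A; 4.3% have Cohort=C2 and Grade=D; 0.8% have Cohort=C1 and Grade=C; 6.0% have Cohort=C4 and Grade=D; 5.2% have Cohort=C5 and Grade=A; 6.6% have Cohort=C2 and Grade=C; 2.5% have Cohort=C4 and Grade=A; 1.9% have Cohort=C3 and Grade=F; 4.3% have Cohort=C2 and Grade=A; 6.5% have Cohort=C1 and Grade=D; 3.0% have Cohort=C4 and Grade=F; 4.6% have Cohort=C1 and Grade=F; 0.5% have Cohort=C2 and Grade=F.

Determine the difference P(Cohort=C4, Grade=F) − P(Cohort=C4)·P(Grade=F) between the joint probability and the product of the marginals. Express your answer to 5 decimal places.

0.00504

P(Cohort=C4) = 0.025 + 0.032 + 0.030 + 0.060 + 0.030 = 0.177.
P(Grade=F) = 0.046 + 0.005 + 0.019 + 0.030 + 0.041 = 0.141.
P(Cohort=C4, Grade=F) − P(Cohort=C4)P(Grade=F) = 0.030 − 0.177×0.141 = 0.00504.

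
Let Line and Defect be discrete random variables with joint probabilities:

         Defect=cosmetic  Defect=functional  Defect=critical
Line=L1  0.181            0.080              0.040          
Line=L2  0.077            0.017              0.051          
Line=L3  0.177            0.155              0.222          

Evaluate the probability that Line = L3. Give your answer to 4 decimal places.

P(Line=L3) = 0.177 + 0.155 + 0.222 = 0.554.

0.5540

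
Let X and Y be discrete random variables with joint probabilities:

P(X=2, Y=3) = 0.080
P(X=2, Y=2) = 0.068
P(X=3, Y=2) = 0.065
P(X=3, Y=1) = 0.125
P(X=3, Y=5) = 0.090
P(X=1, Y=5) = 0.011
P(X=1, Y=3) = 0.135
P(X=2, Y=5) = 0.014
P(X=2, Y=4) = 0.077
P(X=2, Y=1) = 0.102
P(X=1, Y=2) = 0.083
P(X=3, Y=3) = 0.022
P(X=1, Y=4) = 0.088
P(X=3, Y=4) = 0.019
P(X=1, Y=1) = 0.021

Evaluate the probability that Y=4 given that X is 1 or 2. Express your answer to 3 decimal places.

P(X=1) = 0.021 + 0.083 + 0.135 + 0.088 + 0.011 = 0.338.
P(X=2) = 0.102 + 0.068 + 0.080 + 0.077 + 0.014 = 0.341.
P(X ∈ {1, 2}) = 0.338 + 0.341 = 0.679; P(Y=4, X ∈ {1, 2}) = 0.088 + 0.077 = 0.165.
P(Y=4 | X ∈ {1, 2}) = 0.165/0.679 = 0.243.

0.243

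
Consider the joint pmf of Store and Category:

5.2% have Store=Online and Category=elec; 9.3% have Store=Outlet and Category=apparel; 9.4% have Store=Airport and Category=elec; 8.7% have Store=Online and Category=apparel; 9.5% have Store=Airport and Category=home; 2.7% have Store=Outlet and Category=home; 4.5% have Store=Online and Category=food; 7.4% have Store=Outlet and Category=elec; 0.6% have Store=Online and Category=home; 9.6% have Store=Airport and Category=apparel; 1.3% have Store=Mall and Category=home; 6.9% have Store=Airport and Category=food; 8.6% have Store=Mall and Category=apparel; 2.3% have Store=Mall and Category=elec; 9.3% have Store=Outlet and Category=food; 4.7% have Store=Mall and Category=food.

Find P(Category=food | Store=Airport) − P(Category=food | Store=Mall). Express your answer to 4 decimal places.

-0.0832

P(Store=Airport) = 0.069 + 0.096 + 0.094 + 0.095 = 0.354; P(Category=food | Store=Airport) = 0.069/0.354 = 0.19492.
P(Store=Mall) = 0.047 + 0.086 + 0.023 + 0.013 = 0.169; P(Category=food | Store=Mall) = 0.047/0.169 = 0.27811.
Difference = -0.0832.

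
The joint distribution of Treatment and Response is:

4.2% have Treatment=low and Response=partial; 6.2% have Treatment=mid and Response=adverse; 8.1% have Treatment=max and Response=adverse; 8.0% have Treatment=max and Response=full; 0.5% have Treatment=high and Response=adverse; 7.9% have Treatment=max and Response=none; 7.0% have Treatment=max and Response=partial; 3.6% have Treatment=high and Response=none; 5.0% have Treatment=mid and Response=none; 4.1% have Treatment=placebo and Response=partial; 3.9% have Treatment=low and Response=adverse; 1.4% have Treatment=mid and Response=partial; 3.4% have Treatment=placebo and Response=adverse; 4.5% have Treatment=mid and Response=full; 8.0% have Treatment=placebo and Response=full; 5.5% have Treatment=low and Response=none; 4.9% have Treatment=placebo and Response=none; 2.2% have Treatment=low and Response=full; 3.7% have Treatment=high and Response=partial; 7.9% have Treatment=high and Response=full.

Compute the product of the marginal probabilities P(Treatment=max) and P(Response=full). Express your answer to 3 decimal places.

P(Treatment=max) = 0.079 + 0.070 + 0.080 + 0.081 = 0.310.
P(Response=full) = 0.080 + 0.022 + 0.045 + 0.079 + 0.080 = 0.306.
Product: 0.310 × 0.306 = 0.095.

0.095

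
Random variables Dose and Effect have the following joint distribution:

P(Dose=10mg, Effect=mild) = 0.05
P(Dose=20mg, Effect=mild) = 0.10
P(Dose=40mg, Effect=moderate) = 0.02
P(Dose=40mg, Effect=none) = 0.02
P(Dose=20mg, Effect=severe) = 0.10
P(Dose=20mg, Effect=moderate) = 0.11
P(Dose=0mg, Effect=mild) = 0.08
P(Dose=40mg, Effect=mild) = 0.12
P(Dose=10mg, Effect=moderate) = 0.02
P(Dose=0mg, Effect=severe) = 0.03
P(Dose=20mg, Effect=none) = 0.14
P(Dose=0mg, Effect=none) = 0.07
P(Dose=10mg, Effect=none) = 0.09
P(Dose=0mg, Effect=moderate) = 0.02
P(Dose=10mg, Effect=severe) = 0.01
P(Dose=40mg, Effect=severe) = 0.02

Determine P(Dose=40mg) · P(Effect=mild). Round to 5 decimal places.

0.06300

P(Dose=40mg) = 0.02 + 0.12 + 0.02 + 0.02 = 0.18.
P(Effect=mild) = 0.08 + 0.05 + 0.10 + 0.12 = 0.35.
Product: 0.18 × 0.35 = 0.06300.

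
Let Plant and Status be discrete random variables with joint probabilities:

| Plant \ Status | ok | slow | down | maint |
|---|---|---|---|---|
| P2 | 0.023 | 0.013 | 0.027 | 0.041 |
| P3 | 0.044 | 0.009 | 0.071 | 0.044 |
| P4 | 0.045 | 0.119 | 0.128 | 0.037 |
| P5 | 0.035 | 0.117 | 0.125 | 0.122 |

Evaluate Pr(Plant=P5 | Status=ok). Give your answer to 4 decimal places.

P(Status=ok) = 0.023 + 0.044 + 0.045 + 0.035 = 0.147.
P(Plant=P5 | Status=ok) = 0.035/0.147 = 0.2381.

0.2381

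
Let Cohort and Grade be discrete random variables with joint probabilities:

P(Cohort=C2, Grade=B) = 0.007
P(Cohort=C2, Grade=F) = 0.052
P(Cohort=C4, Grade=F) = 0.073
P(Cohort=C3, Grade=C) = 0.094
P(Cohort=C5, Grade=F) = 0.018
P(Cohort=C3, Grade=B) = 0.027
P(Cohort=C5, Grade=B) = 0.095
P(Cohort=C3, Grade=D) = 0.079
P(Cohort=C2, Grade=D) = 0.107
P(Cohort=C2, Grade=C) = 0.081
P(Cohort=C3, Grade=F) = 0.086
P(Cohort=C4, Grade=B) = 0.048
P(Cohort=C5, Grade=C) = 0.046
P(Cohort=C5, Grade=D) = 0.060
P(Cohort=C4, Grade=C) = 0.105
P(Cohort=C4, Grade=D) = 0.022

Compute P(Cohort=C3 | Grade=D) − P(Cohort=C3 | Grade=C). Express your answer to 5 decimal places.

P(Grade=D) = 0.107 + 0.079 + 0.022 + 0.060 = 0.268; P(Cohort=C3 | Grade=D) = 0.079/0.268 = 0.294776.
P(Grade=C) = 0.081 + 0.094 + 0.105 + 0.046 = 0.326; P(Cohort=C3 | Grade=C) = 0.094/0.326 = 0.288344.
Difference = 0.00643.

0.00643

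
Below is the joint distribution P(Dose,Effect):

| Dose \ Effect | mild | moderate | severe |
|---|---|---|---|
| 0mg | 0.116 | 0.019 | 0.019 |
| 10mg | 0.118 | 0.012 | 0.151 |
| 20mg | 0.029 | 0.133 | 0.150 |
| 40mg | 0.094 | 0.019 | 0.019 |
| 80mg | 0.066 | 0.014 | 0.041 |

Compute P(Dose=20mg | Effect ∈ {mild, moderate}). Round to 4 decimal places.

0.2613

P(Effect=mild) = 0.116 + 0.118 + 0.029 + 0.094 + 0.066 = 0.423.
P(Effect=moderate) = 0.019 + 0.012 + 0.133 + 0.019 + 0.014 = 0.197.
P(Effect ∈ {mild, moderate}) = 0.423 + 0.197 = 0.620; P(Dose=20mg, Effect ∈ {mild, moderate}) = 0.029 + 0.133 = 0.162.
P(Dose=20mg | Effect ∈ {mild, moderate}) = 0.162/0.620 = 0.2613.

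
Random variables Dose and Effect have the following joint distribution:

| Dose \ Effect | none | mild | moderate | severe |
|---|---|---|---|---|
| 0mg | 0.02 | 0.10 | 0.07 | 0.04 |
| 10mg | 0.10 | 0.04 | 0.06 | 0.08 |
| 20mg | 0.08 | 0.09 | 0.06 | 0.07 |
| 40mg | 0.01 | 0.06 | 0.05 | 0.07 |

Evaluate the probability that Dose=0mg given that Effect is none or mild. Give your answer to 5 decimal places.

P(Effect=none) = 0.02 + 0.10 + 0.08 + 0.01 = 0.21.
P(Effect=mild) = 0.10 + 0.04 + 0.09 + 0.06 = 0.29.
P(Effect ∈ {none, mild}) = 0.21 + 0.29 = 0.50; P(Dose=0mg, Effect ∈ {none, mild}) = 0.02 + 0.10 = 0.12.
P(Dose=0mg | Effect ∈ {none, mild}) = 0.12/0.50 = 0.24000.

0.24000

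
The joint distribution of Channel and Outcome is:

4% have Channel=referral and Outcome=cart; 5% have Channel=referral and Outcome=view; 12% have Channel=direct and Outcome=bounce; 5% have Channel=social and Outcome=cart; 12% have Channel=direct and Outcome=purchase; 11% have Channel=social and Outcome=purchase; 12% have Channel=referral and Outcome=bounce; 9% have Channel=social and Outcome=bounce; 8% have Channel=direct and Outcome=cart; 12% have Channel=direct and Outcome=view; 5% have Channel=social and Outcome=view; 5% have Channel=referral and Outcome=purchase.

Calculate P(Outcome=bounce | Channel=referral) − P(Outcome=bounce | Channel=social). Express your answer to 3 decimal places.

P(Channel=referral) = 0.12 + 0.05 + 0.04 + 0.05 = 0.26; P(Outcome=bounce | Channel=referral) = 0.12/0.26 = 0.4615.
P(Channel=social) = 0.09 + 0.05 + 0.05 + 0.11 = 0.30; P(Outcome=bounce | Channel=social) = 0.09/0.30 = 0.3000.
Difference = 0.162.

0.162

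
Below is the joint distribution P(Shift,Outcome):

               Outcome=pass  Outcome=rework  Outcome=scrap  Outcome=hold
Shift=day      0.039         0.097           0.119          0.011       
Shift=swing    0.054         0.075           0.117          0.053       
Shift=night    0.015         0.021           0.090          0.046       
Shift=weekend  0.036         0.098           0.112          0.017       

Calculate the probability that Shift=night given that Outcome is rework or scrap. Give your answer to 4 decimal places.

0.1523

P(Outcome=rework) = 0.097 + 0.075 + 0.021 + 0.098 = 0.291.
P(Outcome=scrap) = 0.119 + 0.117 + 0.090 + 0.112 = 0.438.
P(Outcome ∈ {rework, scrap}) = 0.291 + 0.438 = 0.729; P(Shift=night, Outcome ∈ {rework, scrap}) = 0.021 + 0.090 = 0.111.
P(Shift=night | Outcome ∈ {rework, scrap}) = 0.111/0.729 = 0.1523.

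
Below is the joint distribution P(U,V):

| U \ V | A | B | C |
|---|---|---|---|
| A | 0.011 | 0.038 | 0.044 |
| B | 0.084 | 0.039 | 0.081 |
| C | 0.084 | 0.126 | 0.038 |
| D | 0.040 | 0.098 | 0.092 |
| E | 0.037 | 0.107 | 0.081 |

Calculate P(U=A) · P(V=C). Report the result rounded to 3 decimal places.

P(U=A) = 0.011 + 0.038 + 0.044 = 0.093.
P(V=C) = 0.044 + 0.081 + 0.038 + 0.092 + 0.081 = 0.336.
Product: 0.093 × 0.336 = 0.031.

0.031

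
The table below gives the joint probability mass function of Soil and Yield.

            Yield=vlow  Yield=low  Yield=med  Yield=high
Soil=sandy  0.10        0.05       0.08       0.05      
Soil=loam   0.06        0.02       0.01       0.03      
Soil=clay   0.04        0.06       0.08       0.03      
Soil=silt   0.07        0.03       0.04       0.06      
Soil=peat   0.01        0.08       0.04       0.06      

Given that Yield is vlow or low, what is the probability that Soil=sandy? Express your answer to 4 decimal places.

P(Yield=vlow) = 0.10 + 0.06 + 0.04 + 0.07 + 0.01 = 0.28.
P(Yield=low) = 0.05 + 0.02 + 0.06 + 0.03 + 0.08 = 0.24.
P(Yield ∈ {vlow, low}) = 0.28 + 0.24 = 0.52; P(Soil=sandy, Yield ∈ {vlow, low}) = 0.10 + 0.05 = 0.15.
P(Soil=sandy | Yield ∈ {vlow, low}) = 0.15/0.52 = 0.2885.

0.2885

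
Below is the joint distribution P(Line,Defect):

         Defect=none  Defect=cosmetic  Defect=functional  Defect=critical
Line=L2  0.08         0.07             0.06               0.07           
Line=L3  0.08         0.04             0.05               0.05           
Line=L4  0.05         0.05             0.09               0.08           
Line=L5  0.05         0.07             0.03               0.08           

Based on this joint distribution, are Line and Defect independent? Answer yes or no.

no

P(Line=L4) = 0.27 and P(Defect=functional) = 0.23, so their product is 0.0621, but P(Line=L4, Defect=functional) = 0.09. Since these differ, Line and Defect are not independent.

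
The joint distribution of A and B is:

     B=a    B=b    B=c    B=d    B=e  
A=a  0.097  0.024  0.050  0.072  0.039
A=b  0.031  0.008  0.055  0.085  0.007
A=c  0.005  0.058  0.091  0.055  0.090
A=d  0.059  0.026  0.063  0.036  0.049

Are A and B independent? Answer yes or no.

P(A=c) = 0.299 and P(B=a) = 0.192, so their product is 0.05741, but P(A=c, B=a) = 0.005. Since these differ, A and B are not independent.

no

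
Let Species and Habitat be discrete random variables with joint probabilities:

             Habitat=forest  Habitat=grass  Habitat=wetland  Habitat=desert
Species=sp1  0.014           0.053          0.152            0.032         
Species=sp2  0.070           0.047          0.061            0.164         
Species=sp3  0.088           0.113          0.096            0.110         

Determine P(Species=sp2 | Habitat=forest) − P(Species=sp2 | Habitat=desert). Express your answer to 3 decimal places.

-0.129

P(Habitat=forest) = 0.014 + 0.070 + 0.088 = 0.172; P(Species=sp2 | Habitat=forest) = 0.070/0.172 = 0.4070.
P(Habitat=desert) = 0.032 + 0.164 + 0.110 = 0.306; P(Species=sp2 | Habitat=desert) = 0.164/0.306 = 0.5359.
Difference = -0.129.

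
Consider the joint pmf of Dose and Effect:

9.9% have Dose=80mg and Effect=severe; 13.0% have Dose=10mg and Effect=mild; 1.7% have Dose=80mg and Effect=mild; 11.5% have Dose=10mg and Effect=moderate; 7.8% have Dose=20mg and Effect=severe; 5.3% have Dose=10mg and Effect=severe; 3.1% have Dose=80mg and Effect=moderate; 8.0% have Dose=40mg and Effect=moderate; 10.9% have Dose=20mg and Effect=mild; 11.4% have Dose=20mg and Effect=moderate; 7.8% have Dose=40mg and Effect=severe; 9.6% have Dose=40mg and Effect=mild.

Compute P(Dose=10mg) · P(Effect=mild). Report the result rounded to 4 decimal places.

0.1049

P(Dose=10mg) = 0.130 + 0.115 + 0.053 = 0.298.
P(Effect=mild) = 0.130 + 0.109 + 0.096 + 0.017 = 0.352.
Product: 0.298 × 0.352 = 0.1049.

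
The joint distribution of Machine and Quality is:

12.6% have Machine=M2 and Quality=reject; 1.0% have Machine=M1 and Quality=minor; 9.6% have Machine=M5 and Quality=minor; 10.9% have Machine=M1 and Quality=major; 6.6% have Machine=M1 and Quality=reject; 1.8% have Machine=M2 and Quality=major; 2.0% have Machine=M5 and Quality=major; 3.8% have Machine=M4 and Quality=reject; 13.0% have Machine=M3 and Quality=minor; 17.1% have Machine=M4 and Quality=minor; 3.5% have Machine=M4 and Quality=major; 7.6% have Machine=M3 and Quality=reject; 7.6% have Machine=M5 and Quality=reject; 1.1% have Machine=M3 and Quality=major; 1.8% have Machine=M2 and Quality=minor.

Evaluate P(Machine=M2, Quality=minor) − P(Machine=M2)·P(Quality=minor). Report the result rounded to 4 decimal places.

P(Machine=M2) = 0.018 + 0.018 + 0.126 = 0.162.
P(Quality=minor) = 0.010 + 0.018 + 0.130 + 0.171 + 0.096 = 0.425.
P(Machine=M2, Quality=minor) − P(Machine=M2)P(Quality=minor) = 0.018 − 0.162×0.425 = -0.0509.

-0.0509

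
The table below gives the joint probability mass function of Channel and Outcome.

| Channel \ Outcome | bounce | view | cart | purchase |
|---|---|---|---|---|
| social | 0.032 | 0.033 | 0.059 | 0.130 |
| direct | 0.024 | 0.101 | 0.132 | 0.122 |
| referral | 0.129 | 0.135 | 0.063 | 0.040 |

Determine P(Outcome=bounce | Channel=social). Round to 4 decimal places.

P(Channel=social) = 0.032 + 0.033 + 0.059 + 0.130 = 0.254.
P(Outcome=bounce | Channel=social) = 0.032/0.254 = 0.1260.

0.1260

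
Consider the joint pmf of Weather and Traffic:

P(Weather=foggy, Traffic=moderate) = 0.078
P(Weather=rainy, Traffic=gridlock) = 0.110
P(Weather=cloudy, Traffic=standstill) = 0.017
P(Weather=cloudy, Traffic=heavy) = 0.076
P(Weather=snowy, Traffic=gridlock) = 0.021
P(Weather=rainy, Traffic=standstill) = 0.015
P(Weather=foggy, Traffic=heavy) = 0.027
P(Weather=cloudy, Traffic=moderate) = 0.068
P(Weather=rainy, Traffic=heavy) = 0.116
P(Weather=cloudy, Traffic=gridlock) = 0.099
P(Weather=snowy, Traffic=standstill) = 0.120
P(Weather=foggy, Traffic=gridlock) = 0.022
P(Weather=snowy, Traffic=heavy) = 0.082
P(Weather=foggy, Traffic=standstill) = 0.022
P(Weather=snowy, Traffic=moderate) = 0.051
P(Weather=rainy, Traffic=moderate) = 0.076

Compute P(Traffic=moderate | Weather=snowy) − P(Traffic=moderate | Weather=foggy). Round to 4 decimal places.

-0.3374

P(Weather=snowy) = 0.051 + 0.082 + 0.021 + 0.120 = 0.274; P(Traffic=moderate | Weather=snowy) = 0.051/0.274 = 0.18613.
P(Weather=foggy) = 0.078 + 0.027 + 0.022 + 0.022 = 0.149; P(Traffic=moderate | Weather=foggy) = 0.078/0.149 = 0.52349.
Difference = -0.3374.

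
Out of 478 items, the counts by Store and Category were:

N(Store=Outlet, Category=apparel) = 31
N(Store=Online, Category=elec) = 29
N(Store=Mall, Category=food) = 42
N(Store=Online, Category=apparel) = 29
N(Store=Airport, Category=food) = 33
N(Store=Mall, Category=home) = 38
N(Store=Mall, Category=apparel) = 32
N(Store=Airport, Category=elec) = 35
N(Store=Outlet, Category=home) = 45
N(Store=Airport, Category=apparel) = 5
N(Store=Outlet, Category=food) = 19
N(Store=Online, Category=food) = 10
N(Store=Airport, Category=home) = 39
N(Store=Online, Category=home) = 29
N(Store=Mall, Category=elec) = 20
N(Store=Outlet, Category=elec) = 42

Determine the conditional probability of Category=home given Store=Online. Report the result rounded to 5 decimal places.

Total with Store=Online: 10 + 29 + 29 + 29 = 97.
P(Category=home | Store=Online) = 29/97 = 0.29897.

0.29897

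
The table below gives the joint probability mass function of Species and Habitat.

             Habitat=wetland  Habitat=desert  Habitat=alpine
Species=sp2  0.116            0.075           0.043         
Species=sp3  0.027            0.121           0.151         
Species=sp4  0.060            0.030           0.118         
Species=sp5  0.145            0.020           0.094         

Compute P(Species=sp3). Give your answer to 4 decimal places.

0.2990

P(Species=sp3) = 0.027 + 0.121 + 0.151 = 0.299.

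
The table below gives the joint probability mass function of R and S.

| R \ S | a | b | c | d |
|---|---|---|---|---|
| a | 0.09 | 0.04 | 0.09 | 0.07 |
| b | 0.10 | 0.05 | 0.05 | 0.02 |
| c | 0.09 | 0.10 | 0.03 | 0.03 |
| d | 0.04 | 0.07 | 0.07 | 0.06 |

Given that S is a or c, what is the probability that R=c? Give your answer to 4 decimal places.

0.2143

P(S=a) = 0.09 + 0.10 + 0.09 + 0.04 = 0.32.
P(S=c) = 0.09 + 0.05 + 0.03 + 0.07 = 0.24.
P(S ∈ {a, c}) = 0.32 + 0.24 = 0.56; P(R=c, S ∈ {a, c}) = 0.09 + 0.03 = 0.12.
P(R=c | S ∈ {a, c}) = 0.12/0.56 = 0.2143.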